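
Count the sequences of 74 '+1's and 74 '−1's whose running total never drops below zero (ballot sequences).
C_74 = 311496878311103321137536291518809134027240

These ballot sequences are counted by the Catalan number C_n = (1/(n + 1)) · C(2n, n). For n = 74: C_74 = (1/75) · C(148, 74) = 23362265873332749085315221863910685052043000/75 = 311496878311103321137536291518809134027240.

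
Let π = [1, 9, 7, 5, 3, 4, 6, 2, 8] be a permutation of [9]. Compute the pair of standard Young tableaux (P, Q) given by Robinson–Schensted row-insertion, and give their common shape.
P = [1, 2, 4, 6, 8] / [3] / [5] / [7] / [9];  Q = [1, 2, 6, 7, 9] / [3] / [4] / [5] / [8];  common shape = (5, 1, 1, 1, 1)

Row-insert the values π_1, π_2, … into P one at a time, bumping the leftmost entry strictly greater than the inserted value down to the next row. The recording tableau Q records, in position (i, j), the step at which that cell was added to P.
  Insert 1 (step 1): P = [1];  Q = [1]
  Insert 9 (step 2): P = [1, 9];  Q = [1, 2]
  Insert 7 (step 3): P = [1, 7] / [9];  Q = [1, 2] / [3]
  Insert 5 (step 4): P = [1, 5] / [7] / [9];  Q = [1, 2] / [3] / [4]
  Insert 3 (step 5): P = [1, 3] / [5] / [7] / [9];  Q = [1, 2] / [3] / [4] / [5]
  Insert 4 (step 6): P = [1, 3, 4] / [5] / [7] / [9];  Q = [1, 2, 6] / [3] / [4] / [5]
  Insert 6 (step 7): P = [1, 3, 4, 6] / [5] / [7] / [9];  Q = [1, 2, 6, 7] / [3] / [4] / [5]
  Insert 2 (step 8): P = [1, 2, 4, 6] / [3] / [5] / [7] / [9];  Q = [1, 2, 6, 7] / [3] / [4] / [5] / [8]
  Insert 8 (step 9): P = [1, 2, 4, 6, 8] / [3] / [5] / [7] / [9];  Q = [1, 2, 6, 7, 9] / [3] / [4] / [5] / [8]
Final shape: (5, 1, 1, 1, 1).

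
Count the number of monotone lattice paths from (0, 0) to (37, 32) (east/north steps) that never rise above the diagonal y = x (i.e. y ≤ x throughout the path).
Number of paths = 7460467265901832182

By the reflection principle (André's argument), the number of monotone paths to (37, 32) with n ≤ m that never go above y = x is C(69, 37) − C(69, 38) = 47249626017378270486 − 39789158751476438304 = 7460467265901832182.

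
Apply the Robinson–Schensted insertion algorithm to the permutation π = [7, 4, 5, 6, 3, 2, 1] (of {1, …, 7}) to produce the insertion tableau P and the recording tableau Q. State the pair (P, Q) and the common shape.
P = [1, 5, 6] / [2] / [3] / [4] / [7];  Q = [1, 3, 4] / [2] / [5] / [6] / [7];  common shape = (3, 1, 1, 1, 1)

Row-insert the values π_1, π_2, … into P one at a time, bumping the leftmost entry strictly greater than the inserted value down to the next row. The recording tableau Q records, in position (i, j), the step at which that cell was added to P.
  Insert 7 (step 1): P = [7];  Q = [1]
  Insert 4 (step 2): P = [4] / [7];  Q = [1] / [2]
  Insert 5 (step 3): P = [4, 5] / [7];  Q = [1, 3] / [2]
  Insert 6 (step 4): P = [4, 5, 6] / [7];  Q = [1, 3, 4] / [2]
  Insert 3 (step 5): P = [3, 5, 6] / [4] / [7];  Q = [1, 3, 4] / [2] / [5]
  Insert 2 (step 6): P = [2, 5, 6] / [3] / [4] / [7];  Q = [1, 3, 4] / [2] / [5] / [6]
  Insert 1 (step 7): P = [1, 5, 6] / [2] / [3] / [4] / [7];  Q = [1, 3, 4] / [2] / [5] / [6] / [7]
Final shape: (3, 1, 1, 1, 1).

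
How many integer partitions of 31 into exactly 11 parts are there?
p(31, 11 parts) = 560

Partitions of n into exactly k parts are in bijection with partitions of n − k into at most k parts (subtract 1 from each part). So p(31, exactly 11) = p(20, parts ≤ 11). Computing via the recurrence p(m, j) = p(m, j−1) + p(m−j, j) gives 560.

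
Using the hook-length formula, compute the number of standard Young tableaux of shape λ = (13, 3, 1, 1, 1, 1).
# SYT of shape (13, 3, 1, 1, 1, 1) = 710600

Hook-length formula: f^λ = n! / Π hook(c), product over all cells c of the Young diagram. For λ = (13, 3, 1, 1, 1, 1), n = 20 boxes. Hook lengths by row (left-to-right, top-to-bottom): [18, 13, 12, 10, 9, 8, 7, 6, 5, 4, 3, 2, 1]; [7, 2, 1]; [4]; [3]; [2]; [1]. Product of hooks = 3423729254400. So f^λ = 20! / 3423729254400 = 2432902008176640000 / 3423729254400 = 710600.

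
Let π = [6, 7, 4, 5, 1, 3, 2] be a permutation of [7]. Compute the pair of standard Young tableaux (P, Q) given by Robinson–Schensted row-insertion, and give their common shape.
P = [1, 2] / [3, 5] / [4, 7] / [6];  Q = [1, 2] / [3, 4] / [5, 6] / [7];  common shape = (2, 2, 2, 1)

Row-insert the values π_1, π_2, … into P one at a time, bumping the leftmost entry strictly greater than the inserted value down to the next row. The recording tableau Q records, in position (i, j), the step at which that cell was added to P.
  Insert 6 (step 1): P = [6];  Q = [1]
  Insert 7 (step 2): P = [6, 7];  Q = [1, 2]
  Insert 4 (step 3): P = [4, 7] / [6];  Q = [1, 2] / [3]
  Insert 5 (step 4): P = [4, 5] / [6, 7];  Q = [1, 2] / [3, 4]
  Insert 1 (step 5): P = [1, 5] / [4, 7] / [6];  Q = [1, 2] / [3, 4] / [5]
  Insert 3 (step 6): P = [1, 3] / [4, 5] / [6, 7];  Q = [1, 2] / [3, 4] / [5, 6]
  Insert 2 (step 7): P = [1, 2] / [3, 5] / [4, 7] / [6];  Q = [1, 2] / [3, 4] / [5, 6] / [7]
Final shape: (2, 2, 2, 1).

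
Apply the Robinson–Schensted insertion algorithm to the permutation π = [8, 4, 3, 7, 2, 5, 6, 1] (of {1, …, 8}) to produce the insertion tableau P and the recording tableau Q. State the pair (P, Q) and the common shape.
P = [1, 5, 6] / [2, 7] / [3] / [4] / [8];  Q = [1, 4, 7] / [2, 6] / [3] / [5] / [8];  common shape = (3, 2, 1, 1, 1)

Row-insert the values π_1, π_2, … into P one at a time, bumping the leftmost entry strictly greater than the inserted value down to the next row. The recording tableau Q records, in position (i, j), the step at which that cell was added to P.
  Insert 8 (step 1): P = [8];  Q = [1]
  Insert 4 (step 2): P = [4] / [8];  Q = [1] / [2]
  Insert 3 (step 3): P = [3] / [4] / [8];  Q = [1] / [2] / [3]
  Insert 7 (step 4): P = [3, 7] / [4] / [8];  Q = [1, 4] / [2] / [3]
  Insert 2 (step 5): P = [2, 7] / [3] / [4] / [8];  Q = [1, 4] / [2] / [3] / [5]
  Insert 5 (step 6): P = [2, 5] / [3, 7] / [4] / [8];  Q = [1, 4] / [2, 6] / [3] / [5]
  Insert 6 (step 7): P = [2, 5, 6] / [3, 7] / [4] / [8];  Q = [1, 4, 7] / [2, 6] / [3] / [5]
  Insert 1 (step 8): P = [1, 5, 6] / [2, 7] / [3] / [4] / [8];  Q = [1, 4, 7] / [2, 6] / [3] / [5] / [8]
Final shape: (3, 2, 1, 1, 1).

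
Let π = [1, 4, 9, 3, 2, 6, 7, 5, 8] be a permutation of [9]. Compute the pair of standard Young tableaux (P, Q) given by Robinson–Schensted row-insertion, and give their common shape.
P = [1, 2, 5, 7, 8] / [3, 6] / [4, 9];  Q = [1, 2, 3, 7, 9] / [4, 6] / [5, 8];  common shape = (5, 2, 2)

Row-insert the values π_1, π_2, … into P one at a time, bumping the leftmost entry strictly greater than the inserted value down to the next row. The recording tableau Q records, in position (i, j), the step at which that cell was added to P.
  Insert 1 (step 1): P = [1];  Q = [1]
  Insert 4 (step 2): P = [1, 4];  Q = [1, 2]
  Insert 9 (step 3): P = [1, 4, 9];  Q = [1, 2, 3]
  Insert 3 (step 4): P = [1, 3, 9] / [4];  Q = [1, 2, 3] / [4]
  Insert 2 (step 5): P = [1, 2, 9] / [3] / [4];  Q = [1, 2, 3] / [4] / [5]
  Insert 6 (step 6): P = [1, 2, 6] / [3, 9] / [4];  Q = [1, 2, 3] / [4, 6] / [5]
  Insert 7 (step 7): P = [1, 2, 6, 7] / [3, 9] / [4];  Q = [1, 2, 3, 7] / [4, 6] / [5]
  Insert 5 (step 8): P = [1, 2, 5, 7] / [3, 6] / [4, 9];  Q = [1, 2, 3, 7] / [4, 6] / [5, 8]
  Insert 8 (step 9): P = [1, 2, 5, 7, 8] / [3, 6] / [4, 9];  Q = [1, 2, 3, 7, 9] / [4, 6] / [5, 8]
Final shape: (5, 2, 2).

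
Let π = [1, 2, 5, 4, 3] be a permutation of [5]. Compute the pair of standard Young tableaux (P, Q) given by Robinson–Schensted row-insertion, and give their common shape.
P = [1, 2, 3] / [4] / [5];  Q = [1, 2, 3] / [4] / [5];  common shape = (3, 1, 1)

Row-insert the values π_1, π_2, … into P one at a time, bumping the leftmost entry strictly greater than the inserted value down to the next row. The recording tableau Q records, in position (i, j), the step at which that cell was added to P.
  Insert 1 (step 1): P = [1];  Q = [1]
  Insert 2 (step 2): P = [1, 2];  Q = [1, 2]
  Insert 5 (step 3): P = [1, 2, 5];  Q = [1, 2, 3]
  Insert 4 (step 4): P = [1, 2, 4] / [5];  Q = [1, 2, 3] / [4]
  Insert 3 (step 5): P = [1, 2, 3] / [4] / [5];  Q = [1, 2, 3] / [4] / [5]
Final shape: (3, 1, 1).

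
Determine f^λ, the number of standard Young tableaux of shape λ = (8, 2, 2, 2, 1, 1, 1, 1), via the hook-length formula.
# SYT of shape (8, 2, 2, 2, 1, 1, 1, 1) = 1225224

Hook-length formula: f^λ = n! / Π hook(c), product over all cells c of the Young diagram. For λ = (8, 2, 2, 2, 1, 1, 1, 1), n = 18 boxes. Hook lengths by row (left-to-right, top-to-bottom): [15, 10, 6, 5, 4, 3, 2, 1]; [8, 3]; [7, 2]; [6, 1]; [4]; [3]; [2]; [1]. Product of hooks = 5225472000. So f^λ = 18! / 5225472000 = 6402373705728000 / 5225472000 = 1225224.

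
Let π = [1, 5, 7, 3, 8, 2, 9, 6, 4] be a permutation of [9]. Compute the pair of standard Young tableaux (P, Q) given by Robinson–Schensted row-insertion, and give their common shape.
P = [1, 2, 4, 8, 9] / [3, 6] / [5, 7];  Q = [1, 2, 3, 5, 7] / [4, 8] / [6, 9];  common shape = (5, 2, 2)

Row-insert the values π_1, π_2, … into P one at a time, bumping the leftmost entry strictly greater than the inserted value down to the next row. The recording tableau Q records, in position (i, j), the step at which that cell was added to P.
  Insert 1 (step 1): P = [1];  Q = [1]
  Insert 5 (step 2): P = [1, 5];  Q = [1, 2]
  Insert 7 (step 3): P = [1, 5, 7];  Q = [1, 2, 3]
  Insert 3 (step 4): P = [1, 3, 7] / [5];  Q = [1, 2, 3] / [4]
  Insert 8 (step 5): P = [1, 3, 7, 8] / [5];  Q = [1, 2, 3, 5] / [4]
  Insert 2 (step 6): P = [1, 2, 7, 8] / [3] / [5];  Q = [1, 2, 3, 5] / [4] / [6]
  Insert 9 (step 7): P = [1, 2, 7, 8, 9] / [3] / [5];  Q = [1, 2, 3, 5, 7] / [4] / [6]
  Insert 6 (step 8): P = [1, 2, 6, 8, 9] / [3, 7] / [5];  Q = [1, 2, 3, 5, 7] / [4, 8] / [6]
  Insert 4 (step 9): P = [1, 2, 4, 8, 9] / [3, 6] / [5, 7];  Q = [1, 2, 3, 5, 7] / [4, 8] / [6, 9]
Final shape: (5, 2, 2).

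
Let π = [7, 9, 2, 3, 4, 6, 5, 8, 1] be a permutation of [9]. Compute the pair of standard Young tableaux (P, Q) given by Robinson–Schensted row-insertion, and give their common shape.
P = [1, 3, 4, 5, 8] / [2, 9] / [6] / [7];  Q = [1, 2, 5, 6, 8] / [3, 4] / [7] / [9];  common shape = (5, 2, 1, 1)

Row-insert the values π_1, π_2, … into P one at a time, bumping the leftmost entry strictly greater than the inserted value down to the next row. The recording tableau Q records, in position (i, j), the step at which that cell was added to P.
  Insert 7 (step 1): P = [7];  Q = [1]
  Insert 9 (step 2): P = [7, 9];  Q = [1, 2]
  Insert 2 (step 3): P = [2, 9] / [7];  Q = [1, 2] / [3]
  Insert 3 (step 4): P = [2, 3] / [7, 9];  Q = [1, 2] / [3, 4]
  Insert 4 (step 5): P = [2, 3, 4] / [7, 9];  Q = [1, 2, 5] / [3, 4]
  Insert 6 (step 6): P = [2, 3, 4, 6] / [7, 9];  Q = [1, 2, 5, 6] / [3, 4]
  Insert 5 (step 7): P = [2, 3, 4, 5] / [6, 9] / [7];  Q = [1, 2, 5, 6] / [3, 4] / [7]
  Insert 8 (step 8): P = [2, 3, 4, 5, 8] / [6, 9] / [7];  Q = [1, 2, 5, 6, 8] / [3, 4] / [7]
  Insert 1 (step 9): P = [1, 3, 4, 5, 8] / [2, 9] / [6] / [7];  Q = [1, 2, 5, 6, 8] / [3, 4] / [7] / [9]
Final shape: (5, 2, 1, 1).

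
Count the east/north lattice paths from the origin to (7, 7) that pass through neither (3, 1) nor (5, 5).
Number of paths = 1440

Inclusion–exclusion. Total paths: C(14, 7) = 3432. Through P₁: C(4, 3)·C(10, 4) = 840. Through P₂: C(10, 5)·C(4, 2) = 1512. Since P₁ is strictly southwest of P₂, a monotone path through both must visit P₁ then P₂; paths through both = C(4, 3)·C(6, 2)·C(4, 2) = 360. Avoid both = 3432 − 840 − 1512 + 360 = 1440.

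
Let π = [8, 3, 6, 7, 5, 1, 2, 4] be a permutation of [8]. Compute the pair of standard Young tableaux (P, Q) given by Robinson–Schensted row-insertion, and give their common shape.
P = [1, 2, 4] / [3, 5, 7] / [6] / [8];  Q = [1, 3, 4] / [2, 7, 8] / [5] / [6];  common shape = (3, 3, 1, 1)

Row-insert the values π_1, π_2, … into P one at a time, bumping the leftmost entry strictly greater than the inserted value down to the next row. The recording tableau Q records, in position (i, j), the step at which that cell was added to P.
  Insert 8 (step 1): P = [8];  Q = [1]
  Insert 3 (step 2): P = [3] / [8];  Q = [1] / [2]
  Insert 6 (step 3): P = [3, 6] / [8];  Q = [1, 3] / [2]
  Insert 7 (step 4): P = [3, 6, 7] / [8];  Q = [1, 3, 4] / [2]
  Insert 5 (step 5): P = [3, 5, 7] / [6] / [8];  Q = [1, 3, 4] / [2] / [5]
  Insert 1 (step 6): P = [1, 5, 7] / [3] / [6] / [8];  Q = [1, 3, 4] / [2] / [5] / [6]
  Insert 2 (step 7): P = [1, 2, 7] / [3, 5] / [6] / [8];  Q = [1, 3, 4] / [2, 7] / [5] / [6]
  Insert 4 (step 8): P = [1, 2, 4] / [3, 5, 7] / [6] / [8];  Q = [1, 3, 4] / [2, 7, 8] / [5] / [6]
Final shape: (3, 3, 1, 1).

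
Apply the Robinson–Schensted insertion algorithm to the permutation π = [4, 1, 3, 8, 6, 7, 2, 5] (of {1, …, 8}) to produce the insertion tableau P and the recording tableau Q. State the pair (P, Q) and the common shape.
P = [1, 2, 5, 7] / [3, 6] / [4, 8];  Q = [1, 3, 4, 6] / [2, 5] / [7, 8];  common shape = (4, 2, 2)

Row-insert the values π_1, π_2, … into P one at a time, bumping the leftmost entry strictly greater than the inserted value down to the next row. The recording tableau Q records, in position (i, j), the step at which that cell was added to P.
  Insert 4 (step 1): P = [4];  Q = [1]
  Insert 1 (step 2): P = [1] / [4];  Q = [1] / [2]
  Insert 3 (step 3): P = [1, 3] / [4];  Q = [1, 3] / [2]
  Insert 8 (step 4): P = [1, 3, 8] / [4];  Q = [1, 3, 4] / [2]
  Insert 6 (step 5): P = [1, 3, 6] / [4, 8];  Q = [1, 3, 4] / [2, 5]
  Insert 7 (step 6): P = [1, 3, 6, 7] / [4, 8];  Q = [1, 3, 4, 6] / [2, 5]
  Insert 2 (step 7): P = [1, 2, 6, 7] / [3, 8] / [4];  Q = [1, 3, 4, 6] / [2, 5] / [7]
  Insert 5 (step 8): P = [1, 2, 5, 7] / [3, 6] / [4, 8];  Q = [1, 3, 4, 6] / [2, 5] / [7, 8]
Final shape: (4, 2, 2).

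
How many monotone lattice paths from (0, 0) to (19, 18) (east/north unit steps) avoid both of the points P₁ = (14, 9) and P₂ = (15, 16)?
Number of paths = 11626577395

Inclusion–exclusion. Total paths: C(37, 19) = 17672631900. Through P₁: C(23, 14)·C(14, 5) = 1636014380. Through P₂: C(31, 15)·C(6, 4) = 4508102925. Since P₁ is strictly southwest of P₂, a monotone path through both must visit P₁ then P₂; paths through both = C(23, 14)·C(8, 1)·C(6, 4) = 98062800. Avoid both = 17672631900 − 1636014380 − 4508102925 + 98062800 = 11626577395.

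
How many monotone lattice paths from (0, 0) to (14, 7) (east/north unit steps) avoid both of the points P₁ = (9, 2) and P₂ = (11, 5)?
Number of paths = 64240

Inclusion–exclusion. Total paths: C(21, 14) = 116280. Through P₁: C(11, 9)·C(10, 5) = 13860. Through P₂: C(16, 11)·C(5, 3) = 43680. Since P₁ is strictly southwest of P₂, a monotone path through both must visit P₁ then P₂; paths through both = C(11, 9)·C(5, 2)·C(5, 3) = 5500. Avoid both = 116280 − 13860 − 43680 + 5500 = 64240.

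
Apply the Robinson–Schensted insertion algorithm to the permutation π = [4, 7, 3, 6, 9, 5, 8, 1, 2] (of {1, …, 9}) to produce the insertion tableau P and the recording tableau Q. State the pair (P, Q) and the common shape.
P = [1, 2, 8] / [3, 5, 9] / [4, 6] / [7];  Q = [1, 2, 5] / [3, 4, 7] / [6, 9] / [8];  common shape = (3, 3, 2, 1)

Row-insert the values π_1, π_2, … into P one at a time, bumping the leftmost entry strictly greater than the inserted value down to the next row. The recording tableau Q records, in position (i, j), the step at which that cell was added to P.
  Insert 4 (step 1): P = [4];  Q = [1]
  Insert 7 (step 2): P = [4, 7];  Q = [1, 2]
  Insert 3 (step 3): P = [3, 7] / [4];  Q = [1, 2] / [3]
  Insert 6 (step 4): P = [3, 6] / [4, 7];  Q = [1, 2] / [3, 4]
  Insert 9 (step 5): P = [3, 6, 9] / [4, 7];  Q = [1, 2, 5] / [3, 4]
  Insert 5 (step 6): P = [3, 5, 9] / [4, 6] / [7];  Q = [1, 2, 5] / [3, 4] / [6]
  Insert 8 (step 7): P = [3, 5, 8] / [4, 6, 9] / [7];  Q = [1, 2, 5] / [3, 4, 7] / [6]
  Insert 1 (step 8): P = [1, 5, 8] / [3, 6, 9] / [4] / [7];  Q = [1, 2, 5] / [3, 4, 7] / [6] / [8]
  Insert 2 (step 9): P = [1, 2, 8] / [3, 5, 9] / [4, 6] / [7];  Q = [1, 2, 5] / [3, 4, 7] / [6, 9] / [8]
Final shape: (3, 3, 2, 1).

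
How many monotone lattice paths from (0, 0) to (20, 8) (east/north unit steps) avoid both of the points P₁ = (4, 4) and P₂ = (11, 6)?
Number of paths = 2226875

Inclusion–exclusion. Total paths: C(28, 20) = 3108105. Through P₁: C(8, 4)·C(20, 16) = 339150. Through P₂: C(17, 11)·C(11, 9) = 680680. Since P₁ is strictly southwest of P₂, a monotone path through both must visit P₁ then P₂; paths through both = C(8, 4)·C(9, 7)·C(11, 9) = 138600. Avoid both = 3108105 − 339150 − 680680 + 138600 = 2226875.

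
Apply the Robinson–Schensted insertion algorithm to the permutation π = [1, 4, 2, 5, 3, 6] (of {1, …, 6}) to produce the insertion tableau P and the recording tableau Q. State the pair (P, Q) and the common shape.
P = [1, 2, 3, 6] / [4, 5];  Q = [1, 2, 4, 6] / [3, 5];  common shape = (4, 2)

Row-insert the values π_1, π_2, … into P one at a time, bumping the leftmost entry strictly greater than the inserted value down to the next row. The recording tableau Q records, in position (i, j), the step at which that cell was added to P.
  Insert 1 (step 1): P = [1];  Q = [1]
  Insert 4 (step 2): P = [1, 4];  Q = [1, 2]
  Insert 2 (step 3): P = [1, 2] / [4];  Q = [1, 2] / [3]
  Insert 5 (step 4): P = [1, 2, 5] / [4];  Q = [1, 2, 4] / [3]
  Insert 3 (step 5): P = [1, 2, 3] / [4, 5];  Q = [1, 2, 4] / [3, 5]
  Insert 6 (step 6): P = [1, 2, 3, 6] / [4, 5];  Q = [1, 2, 4, 6] / [3, 5]
Final shape: (4, 2).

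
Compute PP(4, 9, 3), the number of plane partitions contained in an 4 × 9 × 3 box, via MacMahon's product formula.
PP(4, 9, 3) = 13026013

Evaluate the triple product over i = 1..4, j = 1..9, k = 1..3. The factors are (2/1) · (3/2) · (4/3) · (3/2) · (4/3) · (5/4) · (4/3) · (5/4) · … (108 factors total). The numerators and denominators telescope so the product is an integer; carrying out the multiplication exactly gives PP(4, 9, 3) = 13026013.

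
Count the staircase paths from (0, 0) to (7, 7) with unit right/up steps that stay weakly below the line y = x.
C_7 = 429

These NE paths below the diagonal are counted by the Catalan number C_n = (1/(n + 1)) · C(2n, n). For n = 7: C_7 = (1/8) · C(14, 7) = 3432/8 = 429.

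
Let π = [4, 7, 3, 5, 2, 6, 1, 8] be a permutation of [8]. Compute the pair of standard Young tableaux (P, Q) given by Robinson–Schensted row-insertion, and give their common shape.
P = [1, 5, 6, 8] / [2, 7] / [3] / [4];  Q = [1, 2, 6, 8] / [3, 4] / [5] / [7];  common shape = (4, 2, 1, 1)

Row-insert the values π_1, π_2, … into P one at a time, bumping the leftmost entry strictly greater than the inserted value down to the next row. The recording tableau Q records, in position (i, j), the step at which that cell was added to P.
  Insert 4 (step 1): P = [4];  Q = [1]
  Insert 7 (step 2): P = [4, 7];  Q = [1, 2]
  Insert 3 (step 3): P = [3, 7] / [4];  Q = [1, 2] / [3]
  Insert 5 (step 4): P = [3, 5] / [4, 7];  Q = [1, 2] / [3, 4]
  Insert 2 (step 5): P = [2, 5] / [3, 7] / [4];  Q = [1, 2] / [3, 4] / [5]
  Insert 6 (step 6): P = [2, 5, 6] / [3, 7] / [4];  Q = [1, 2, 6] / [3, 4] / [5]
  Insert 1 (step 7): P = [1, 5, 6] / [2, 7] / [3] / [4];  Q = [1, 2, 6] / [3, 4] / [5] / [7]
  Insert 8 (step 8): P = [1, 5, 6, 8] / [2, 7] / [3] / [4];  Q = [1, 2, 6, 8] / [3, 4] / [5] / [7]
Final shape: (4, 2, 1, 1).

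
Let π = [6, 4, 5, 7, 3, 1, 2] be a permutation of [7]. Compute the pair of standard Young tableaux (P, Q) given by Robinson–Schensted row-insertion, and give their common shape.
P = [1, 2, 7] / [3, 5] / [4] / [6];  Q = [1, 3, 4] / [2, 7] / [5] / [6];  common shape = (3, 2, 1, 1)

Row-insert the values π_1, π_2, … into P one at a time, bumping the leftmost entry strictly greater than the inserted value down to the next row. The recording tableau Q records, in position (i, j), the step at which that cell was added to P.
  Insert 6 (step 1): P = [6];  Q = [1]
  Insert 4 (step 2): P = [4] / [6];  Q = [1] / [2]
  Insert 5 (step 3): P = [4, 5] / [6];  Q = [1, 3] / [2]
  Insert 7 (step 4): P = [4, 5, 7] / [6];  Q = [1, 3, 4] / [2]
  Insert 3 (step 5): P = [3, 5, 7] / [4] / [6];  Q = [1, 3, 4] / [2] / [5]
  Insert 1 (step 6): P = [1, 5, 7] / [3] / [4] / [6];  Q = [1, 3, 4] / [2] / [5] / [6]
  Insert 2 (step 7): P = [1, 2, 7] / [3, 5] / [4] / [6];  Q = [1, 3, 4] / [2, 7] / [5] / [6]
Final shape: (3, 2, 1, 1).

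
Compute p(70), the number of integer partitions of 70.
p(70) = 4087968

Compute p(n) via the recurrence p(n, m) = p(n, m−1) + p(n−m, m), where p(n, m) counts partitions of n with all parts ≤ m and p(n) = p(n, n). The base cases are p(0, m) = 1 and p(n, 0) = 0 for n > 0. Filling the table yields p(70) = 4087968. (Euler's pentagonal recurrence is an alternative.)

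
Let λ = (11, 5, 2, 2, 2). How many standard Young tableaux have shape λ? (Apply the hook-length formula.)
# SYT of shape (11, 5, 2, 2, 2) = 213393180

Hook-length formula: f^λ = n! / Π hook(c), product over all cells c of the Young diagram. For λ = (11, 5, 2, 2, 2), n = 22 boxes. Hook lengths by row (left-to-right, top-to-bottom): [15, 14, 10, 9, 8, 6, 5, 4, 3, 2, 1]; [8, 7, 3, 2, 1]; [4, 3]; [3, 2]; [2, 1]. Product of hooks = 5267275776000. So f^λ = 22! / 5267275776000 = 1124000727777607680000 / 5267275776000 = 213393180.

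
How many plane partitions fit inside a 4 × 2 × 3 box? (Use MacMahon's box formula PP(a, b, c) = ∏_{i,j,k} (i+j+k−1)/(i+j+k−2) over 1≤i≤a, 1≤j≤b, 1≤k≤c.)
PP(4, 2, 3) = 490

Evaluate the triple product over i = 1..4, j = 1..2, k = 1..3. The factors are (2/1) · (3/2) · (4/3) · (3/2) · (4/3) · (5/4) · (3/2) · (4/3) · … (24 factors total). The numerators and denominators telescope so the product is an integer; carrying out the multiplication exactly gives PP(4, 2, 3) = 490.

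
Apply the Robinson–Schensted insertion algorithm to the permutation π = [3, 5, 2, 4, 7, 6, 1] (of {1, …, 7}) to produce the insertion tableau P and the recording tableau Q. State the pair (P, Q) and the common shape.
P = [1, 4, 6] / [2, 5, 7] / [3];  Q = [1, 2, 5] / [3, 4, 6] / [7];  common shape = (3, 3, 1)

Row-insert the values π_1, π_2, … into P one at a time, bumping the leftmost entry strictly greater than the inserted value down to the next row. The recording tableau Q records, in position (i, j), the step at which that cell was added to P.
  Insert 3 (step 1): P = [3];  Q = [1]
  Insert 5 (step 2): P = [3, 5];  Q = [1, 2]
  Insert 2 (step 3): P = [2, 5] / [3];  Q = [1, 2] / [3]
  Insert 4 (step 4): P = [2, 4] / [3, 5];  Q = [1, 2] / [3, 4]
  Insert 7 (step 5): P = [2, 4, 7] / [3, 5];  Q = [1, 2, 5] / [3, 4]
  Insert 6 (step 6): P = [2, 4, 6] / [3, 5, 7];  Q = [1, 2, 5] / [3, 4, 6]
  Insert 1 (step 7): P = [1, 4, 6] / [2, 5, 7] / [3];  Q = [1, 2, 5] / [3, 4, 6] / [7]
Final shape: (3, 3, 1).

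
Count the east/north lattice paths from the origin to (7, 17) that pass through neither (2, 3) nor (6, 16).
Number of paths = 128198

Inclusion–exclusion. Total paths: C(24, 7) = 346104. Through P₁: C(5, 2)·C(19, 5) = 116280. Through P₂: C(22, 6)·C(2, 1) = 149226. Since P₁ is strictly southwest of P₂, a monotone path through both must visit P₁ then P₂; paths through both = C(5, 2)·C(17, 4)·C(2, 1) = 47600. Avoid both = 346104 − 116280 − 149226 + 47600 = 128198.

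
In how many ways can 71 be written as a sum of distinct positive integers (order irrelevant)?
q(71) = 32992

A partition into distinct parts is a strictly decreasing sequence summing to n. The recurrence d(n, m) = d(n, m−1) + d(n−m, m−1) (use part m at most once) with q(n) = d(n, n) gives q(71) = 32992. (Euler's theorem: # distinct-part partitions = # odd-part partitions.)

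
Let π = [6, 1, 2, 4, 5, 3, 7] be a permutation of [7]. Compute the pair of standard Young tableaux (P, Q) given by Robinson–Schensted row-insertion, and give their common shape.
P = [1, 2, 3, 5, 7] / [4] / [6];  Q = [1, 3, 4, 5, 7] / [2] / [6];  common shape = (5, 1, 1)

Row-insert the values π_1, π_2, … into P one at a time, bumping the leftmost entry strictly greater than the inserted value down to the next row. The recording tableau Q records, in position (i, j), the step at which that cell was added to P.
  Insert 6 (step 1): P = [6];  Q = [1]
  Insert 1 (step 2): P = [1] / [6];  Q = [1] / [2]
  Insert 2 (step 3): P = [1, 2] / [6];  Q = [1, 3] / [2]
  Insert 4 (step 4): P = [1, 2, 4] / [6];  Q = [1, 3, 4] / [2]
  Insert 5 (step 5): P = [1, 2, 4, 5] / [6];  Q = [1, 3, 4, 5] / [2]
  Insert 3 (step 6): P = [1, 2, 3, 5] / [4] / [6];  Q = [1, 3, 4, 5] / [2] / [6]
  Insert 7 (step 7): P = [1, 2, 3, 5, 7] / [4] / [6];  Q = [1, 3, 4, 5, 7] / [2] / [6]
Final shape: (5, 1, 1).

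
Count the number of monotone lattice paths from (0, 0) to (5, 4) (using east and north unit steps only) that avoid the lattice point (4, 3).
Number of paths = 56

Total paths from (0, 0) to (5, 4): C(9, 5) = 126. Paths through (4, 3): (paths (0, 0) → (4, 3)) × (paths (4, 3) → (5, 4)) = C(7, 4) · C(2, 1) = 35 · 2 = 70. Avoidance count = 126 − 70 = 56.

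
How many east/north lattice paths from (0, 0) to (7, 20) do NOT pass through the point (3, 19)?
Number of paths = 880330

Total paths from (0, 0) to (7, 20): C(27, 7) = 888030. Paths through (3, 19): (paths (0, 0) → (3, 19)) × (paths (3, 19) → (7, 20)) = C(22, 3) · C(5, 4) = 1540 · 5 = 7700. Avoidance count = 888030 − 7700 = 880330.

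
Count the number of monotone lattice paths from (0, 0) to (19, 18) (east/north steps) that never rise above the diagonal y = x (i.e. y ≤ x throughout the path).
Number of paths = 1767263190

By the reflection principle (André's argument), the number of monotone paths to (19, 18) with n ≤ m that never go above y = x is C(37, 19) − C(37, 20) = 17672631900 − 15905368710 = 1767263190.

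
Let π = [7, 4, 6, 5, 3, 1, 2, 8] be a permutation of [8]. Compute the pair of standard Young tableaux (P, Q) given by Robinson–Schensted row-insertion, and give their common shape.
P = [1, 2, 8] / [3, 5] / [4] / [6] / [7];  Q = [1, 3, 8] / [2, 7] / [4] / [5] / [6];  common shape = (3, 2, 1, 1, 1)

Row-insert the values π_1, π_2, … into P one at a time, bumping the leftmost entry strictly greater than the inserted value down to the next row. The recording tableau Q records, in position (i, j), the step at which that cell was added to P.
  Insert 7 (step 1): P = [7];  Q = [1]
  Insert 4 (step 2): P = [4] / [7];  Q = [1] / [2]
  Insert 6 (step 3): P = [4, 6] / [7];  Q = [1, 3] / [2]
  Insert 5 (step 4): P = [4, 5] / [6] / [7];  Q = [1, 3] / [2] / [4]
  Insert 3 (step 5): P = [3, 5] / [4] / [6] / [7];  Q = [1, 3] / [2] / [4] / [5]
  Insert 1 (step 6): P = [1, 5] / [3] / [4] / [6] / [7];  Q = [1, 3] / [2] / [4] / [5] / [6]
  Insert 2 (step 7): P = [1, 2] / [3, 5] / [4] / [6] / [7];  Q = [1, 3] / [2, 7] / [4] / [5] / [6]
  Insert 8 (step 8): P = [1, 2, 8] / [3, 5] / [4] / [6] / [7];  Q = [1, 3, 8] / [2, 7] / [4] / [5] / [6]
Final shape: (3, 2, 1, 1, 1).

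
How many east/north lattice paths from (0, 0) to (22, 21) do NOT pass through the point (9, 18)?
Number of paths = 1049424859860

Total paths from (0, 0) to (22, 21): C(43, 22) = 1052049481860. Paths through (9, 18): (paths (0, 0) → (9, 18)) × (paths (9, 18) → (22, 21)) = C(27, 9) · C(16, 13) = 4686825 · 560 = 2624622000. Avoidance count = 1052049481860 − 2624622000 = 1049424859860.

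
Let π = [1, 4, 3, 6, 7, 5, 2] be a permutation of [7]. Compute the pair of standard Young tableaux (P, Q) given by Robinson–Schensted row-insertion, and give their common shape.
P = [1, 2, 5, 7] / [3, 6] / [4];  Q = [1, 2, 4, 5] / [3, 6] / [7];  common shape = (4, 2, 1)

Row-insert the values π_1, π_2, … into P one at a time, bumping the leftmost entry strictly greater than the inserted value down to the next row. The recording tableau Q records, in position (i, j), the step at which that cell was added to P.
  Insert 1 (step 1): P = [1];  Q = [1]
  Insert 4 (step 2): P = [1, 4];  Q = [1, 2]
  Insert 3 (step 3): P = [1, 3] / [4];  Q = [1, 2] / [3]
  Insert 6 (step 4): P = [1, 3, 6] / [4];  Q = [1, 2, 4] / [3]
  Insert 7 (step 5): P = [1, 3, 6, 7] / [4];  Q = [1, 2, 4, 5] / [3]
  Insert 5 (step 6): P = [1, 3, 5, 7] / [4, 6];  Q = [1, 2, 4, 5] / [3, 6]
  Insert 2 (step 7): P = [1, 2, 5, 7] / [3, 6] / [4];  Q = [1, 2, 4, 5] / [3, 6] / [7]
Final shape: (4, 2, 1).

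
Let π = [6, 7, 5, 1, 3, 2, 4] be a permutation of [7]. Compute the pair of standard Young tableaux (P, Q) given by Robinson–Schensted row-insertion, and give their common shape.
P = [1, 2, 4] / [3, 7] / [5] / [6];  Q = [1, 2, 7] / [3, 5] / [4] / [6];  common shape = (3, 2, 1, 1)

Row-insert the values π_1, π_2, … into P one at a time, bumping the leftmost entry strictly greater than the inserted value down to the next row. The recording tableau Q records, in position (i, j), the step at which that cell was added to P.
  Insert 6 (step 1): P = [6];  Q = [1]
  Insert 7 (step 2): P = [6, 7];  Q = [1, 2]
  Insert 5 (step 3): P = [5, 7] / [6];  Q = [1, 2] / [3]
  Insert 1 (step 4): P = [1, 7] / [5] / [6];  Q = [1, 2] / [3] / [4]
  Insert 3 (step 5): P = [1, 3] / [5, 7] / [6];  Q = [1, 2] / [3, 5] / [4]
  Insert 2 (step 6): P = [1, 2] / [3, 7] / [5] / [6];  Q = [1, 2] / [3, 5] / [4] / [6]
  Insert 4 (step 7): P = [1, 2, 4] / [3, 7] / [5] / [6];  Q = [1, 2, 7] / [3, 5] / [4] / [6]
Final shape: (3, 2, 1, 1).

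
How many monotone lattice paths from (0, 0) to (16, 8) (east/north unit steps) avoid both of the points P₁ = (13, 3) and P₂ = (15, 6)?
Number of paths = 558119

Inclusion–exclusion. Total paths: C(24, 16) = 735471. Through P₁: C(16, 13)·C(8, 3) = 31360. Through P₂: C(21, 15)·C(3, 1) = 162792. Since P₁ is strictly southwest of P₂, a monotone path through both must visit P₁ then P₂; paths through both = C(16, 13)·C(5, 2)·C(3, 1) = 16800. Avoid both = 735471 − 31360 − 162792 + 16800 = 558119.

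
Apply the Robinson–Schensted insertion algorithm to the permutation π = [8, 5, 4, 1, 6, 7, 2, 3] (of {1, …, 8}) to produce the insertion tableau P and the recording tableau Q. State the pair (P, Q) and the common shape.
P = [1, 2, 3] / [4, 6, 7] / [5] / [8];  Q = [1, 5, 6] / [2, 7, 8] / [3] / [4];  common shape = (3, 3, 1, 1)

Row-insert the values π_1, π_2, … into P one at a time, bumping the leftmost entry strictly greater than the inserted value down to the next row. The recording tableau Q records, in position (i, j), the step at which that cell was added to P.
  Insert 8 (step 1): P = [8];  Q = [1]
  Insert 5 (step 2): P = [5] / [8];  Q = [1] / [2]
  Insert 4 (step 3): P = [4] / [5] / [8];  Q = [1] / [2] / [3]
  Insert 1 (step 4): P = [1] / [4] / [5] / [8];  Q = [1] / [2] / [3] / [4]
  Insert 6 (step 5): P = [1, 6] / [4] / [5] / [8];  Q = [1, 5] / [2] / [3] / [4]
  Insert 7 (step 6): P = [1, 6, 7] / [4] / [5] / [8];  Q = [1, 5, 6] / [2] / [3] / [4]
  Insert 2 (step 7): P = [1, 2, 7] / [4, 6] / [5] / [8];  Q = [1, 5, 6] / [2, 7] / [3] / [4]
  Insert 3 (step 8): P = [1, 2, 3] / [4, 6, 7] / [5] / [8];  Q = [1, 5, 6] / [2, 7, 8] / [3] / [4]
Final shape: (3, 3, 1, 1).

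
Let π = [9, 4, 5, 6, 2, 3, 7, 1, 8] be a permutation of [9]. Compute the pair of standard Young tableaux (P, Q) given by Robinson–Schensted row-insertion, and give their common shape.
P = [1, 3, 6, 7, 8] / [2, 5] / [4] / [9];  Q = [1, 3, 4, 7, 9] / [2, 6] / [5] / [8];  common shape = (5, 2, 1, 1)

Row-insert the values π_1, π_2, … into P one at a time, bumping the leftmost entry strictly greater than the inserted value down to the next row. The recording tableau Q records, in position (i, j), the step at which that cell was added to P.
  Insert 9 (step 1): P = [9];  Q = [1]
  Insert 4 (step 2): P = [4] / [9];  Q = [1] / [2]
  Insert 5 (step 3): P = [4, 5] / [9];  Q = [1, 3] / [2]
  Insert 6 (step 4): P = [4, 5, 6] / [9];  Q = [1, 3, 4] / [2]
  Insert 2 (step 5): P = [2, 5, 6] / [4] / [9];  Q = [1, 3, 4] / [2] / [5]
  Insert 3 (step 6): P = [2, 3, 6] / [4, 5] / [9];  Q = [1, 3, 4] / [2, 6] / [5]
  Insert 7 (step 7): P = [2, 3, 6, 7] / [4, 5] / [9];  Q = [1, 3, 4, 7] / [2, 6] / [5]
  Insert 1 (step 8): P = [1, 3, 6, 7] / [2, 5] / [4] / [9];  Q = [1, 3, 4, 7] / [2, 6] / [5] / [8]
  Insert 8 (step 9): P = [1, 3, 6, 7, 8] / [2, 5] / [4] / [9];  Q = [1, 3, 4, 7, 9] / [2, 6] / [5] / [8]
Final shape: (5, 2, 1, 1).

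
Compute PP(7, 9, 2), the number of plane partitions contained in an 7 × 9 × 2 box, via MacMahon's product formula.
PP(7, 9, 2) = 27810640

Evaluate the triple product over i = 1..7, j = 1..9, k = 1..2. The factors are (2/1) · (3/2) · (3/2) · (4/3) · (4/3) · (5/4) · (5/4) · (6/5) · … (126 factors total). The numerators and denominators telescope so the product is an integer; carrying out the multiplication exactly gives PP(7, 9, 2) = 27810640.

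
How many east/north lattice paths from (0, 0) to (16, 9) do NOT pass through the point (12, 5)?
Number of paths = 1609815

Total paths from (0, 0) to (16, 9): C(25, 16) = 2042975. Paths through (12, 5): (paths (0, 0) → (12, 5)) × (paths (12, 5) → (16, 9)) = C(17, 12) · C(8, 4) = 6188 · 70 = 433160. Avoidance count = 2042975 − 433160 = 1609815.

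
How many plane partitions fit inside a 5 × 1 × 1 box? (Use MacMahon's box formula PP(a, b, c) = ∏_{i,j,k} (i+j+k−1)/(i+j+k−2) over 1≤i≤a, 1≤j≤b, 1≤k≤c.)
PP(5, 1, 1) = 6

Evaluate the triple product over i = 1..5, j = 1..1, k = 1..1. The factors are (2/1) · (3/2) · (4/3) · (5/4) · (6/5). The numerators and denominators telescope so the product is an integer; carrying out the multiplication exactly gives PP(5, 1, 1) = 6.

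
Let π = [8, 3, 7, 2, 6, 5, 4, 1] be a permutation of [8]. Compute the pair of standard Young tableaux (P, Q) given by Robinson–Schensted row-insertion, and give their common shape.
P = [1, 4] / [2, 5] / [3] / [6] / [7] / [8];  Q = [1, 3] / [2, 5] / [4] / [6] / [7] / [8];  common shape = (2, 2, 1, 1, 1, 1)

Row-insert the values π_1, π_2, … into P one at a time, bumping the leftmost entry strictly greater than the inserted value down to the next row. The recording tableau Q records, in position (i, j), the step at which that cell was added to P.
  Insert 8 (step 1): P = [8];  Q = [1]
  Insert 3 (step 2): P = [3] / [8];  Q = [1] / [2]
  Insert 7 (step 3): P = [3, 7] / [8];  Q = [1, 3] / [2]
  Insert 2 (step 4): P = [2, 7] / [3] / [8];  Q = [1, 3] / [2] / [4]
  Insert 6 (step 5): P = [2, 6] / [3, 7] / [8];  Q = [1, 3] / [2, 5] / [4]
  Insert 5 (step 6): P = [2, 5] / [3, 6] / [7] / [8];  Q = [1, 3] / [2, 5] / [4] / [6]
  Insert 4 (step 7): P = [2, 4] / [3, 5] / [6] / [7] / [8];  Q = [1, 3] / [2, 5] / [4] / [6] / [7]
  Insert 1 (step 8): P = [1, 4] / [2, 5] / [3] / [6] / [7] / [8];  Q = [1, 3] / [2, 5] / [4] / [6] / [7] / [8]
Final shape: (2, 2, 1, 1, 1, 1).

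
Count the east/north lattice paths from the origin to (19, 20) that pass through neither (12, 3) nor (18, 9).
Number of paths = 68714590230

Inclusion–exclusion. Total paths: C(39, 19) = 68923264410. Through P₁: C(15, 12)·C(24, 7) = 157477320. Through P₂: C(27, 18)·C(12, 1) = 56241900. Since P₁ is strictly southwest of P₂, a monotone path through both must visit P₁ then P₂; paths through both = C(15, 12)·C(12, 6)·C(12, 1) = 5045040. Avoid both = 68923264410 − 157477320 − 56241900 + 5045040 = 68714590230.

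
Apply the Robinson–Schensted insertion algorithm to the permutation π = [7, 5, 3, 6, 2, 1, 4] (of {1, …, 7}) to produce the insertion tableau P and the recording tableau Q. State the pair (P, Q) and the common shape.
P = [1, 4] / [2, 6] / [3] / [5] / [7];  Q = [1, 4] / [2, 7] / [3] / [5] / [6];  common shape = (2, 2, 1, 1, 1)

Row-insert the values π_1, π_2, … into P one at a time, bumping the leftmost entry strictly greater than the inserted value down to the next row. The recording tableau Q records, in position (i, j), the step at which that cell was added to P.
  Insert 7 (step 1): P = [7];  Q = [1]
  Insert 5 (step 2): P = [5] / [7];  Q = [1] / [2]
  Insert 3 (step 3): P = [3] / [5] / [7];  Q = [1] / [2] / [3]
  Insert 6 (step 4): P = [3, 6] / [5] / [7];  Q = [1, 4] / [2] / [3]
  Insert 2 (step 5): P = [2, 6] / [3] / [5] / [7];  Q = [1, 4] / [2] / [3] / [5]
  Insert 1 (step 6): P = [1, 6] / [2] / [3] / [5] / [7];  Q = [1, 4] / [2] / [3] / [5] / [6]
  Insert 4 (step 7): P = [1, 4] / [2, 6] / [3] / [5] / [7];  Q = [1, 4] / [2, 7] / [3] / [5] / [6]
Final shape: (2, 2, 1, 1, 1).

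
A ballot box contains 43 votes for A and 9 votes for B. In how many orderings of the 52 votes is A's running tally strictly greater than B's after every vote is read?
Strict-lead orderings = 2405549300

Total orderings of the 52 votes with 43 for A: C(52, 43) = 3679075400. By the Bertrand ballot formula (Cycle Lemma / reflection principle), the number of orderings in which A is strictly ahead of B throughout is (p − q)/(p + q) · C(p + q, p) = (43 − 9)/(43 + 9) · 3679075400 = 2405549300.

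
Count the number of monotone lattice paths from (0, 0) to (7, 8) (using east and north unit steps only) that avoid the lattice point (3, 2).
Number of paths = 4335

Total paths from (0, 0) to (7, 8): C(15, 7) = 6435. Paths through (3, 2): (paths (0, 0) → (3, 2)) × (paths (3, 2) → (7, 8)) = C(5, 3) · C(10, 4) = 10 · 210 = 2100. Avoidance count = 6435 − 2100 = 4335.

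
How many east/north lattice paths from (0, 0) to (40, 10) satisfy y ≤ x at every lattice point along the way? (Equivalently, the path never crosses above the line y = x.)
Number of paths = 7766844470

By the reflection principle (André's argument), the number of monotone paths to (40, 10) with n ≤ m that never go above y = x is C(50, 40) − C(50, 41) = 10272278170 − 2505433700 = 7766844470.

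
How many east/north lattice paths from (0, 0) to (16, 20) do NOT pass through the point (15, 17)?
Number of paths = 5044981230

Total paths from (0, 0) to (16, 20): C(36, 16) = 7307872110. Paths through (15, 17): (paths (0, 0) → (15, 17)) × (paths (15, 17) → (16, 20)) = C(32, 15) · C(4, 1) = 565722720 · 4 = 2262890880. Avoidance count = 7307872110 − 2262890880 = 5044981230.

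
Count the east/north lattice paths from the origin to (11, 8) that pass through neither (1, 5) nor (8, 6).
Number of paths = 44316

Inclusion–exclusion. Total paths: C(19, 11) = 75582. Through P₁: C(6, 1)·C(13, 10) = 1716. Through P₂: C(14, 8)·C(5, 3) = 30030. Since P₁ is strictly southwest of P₂, a monotone path through both must visit P₁ then P₂; paths through both = C(6, 1)·C(8, 7)·C(5, 3) = 480. Avoid both = 75582 − 1716 − 30030 + 480 = 44316.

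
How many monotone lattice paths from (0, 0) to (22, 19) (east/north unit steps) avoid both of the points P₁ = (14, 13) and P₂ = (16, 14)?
Number of paths = 145043123250

Inclusion–exclusion. Total paths: C(41, 22) = 244662670200. Through P₁: C(27, 14)·C(14, 8) = 60235074900. Through P₂: C(30, 16)·C(11, 6) = 67185275850. Since P₁ is strictly southwest of P₂, a monotone path through both must visit P₁ then P₂; paths through both = C(27, 14)·C(3, 2)·C(11, 6) = 27800803800. Avoid both = 244662670200 − 60235074900 − 67185275850 + 27800803800 = 145043123250.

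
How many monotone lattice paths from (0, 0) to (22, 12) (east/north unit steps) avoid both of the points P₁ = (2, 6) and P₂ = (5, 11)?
Number of paths = 541857200

Inclusion–exclusion. Total paths: C(34, 22) = 548354040. Through P₁: C(8, 2)·C(26, 20) = 6446440. Through P₂: C(16, 5)·C(18, 17) = 78624. Since P₁ is strictly southwest of P₂, a monotone path through both must visit P₁ then P₂; paths through both = C(8, 2)·C(8, 3)·C(18, 17) = 28224. Avoid both = 548354040 − 6446440 − 78624 + 28224 = 541857200.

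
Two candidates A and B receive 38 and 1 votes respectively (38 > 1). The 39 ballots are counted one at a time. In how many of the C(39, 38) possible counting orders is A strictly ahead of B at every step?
Strict-lead orderings = 37

Total orderings of the 39 votes with 38 for A: C(39, 38) = 39. By the Bertrand ballot formula (Cycle Lemma / reflection principle), the number of orderings in which A is strictly ahead of B throughout is (p − q)/(p + q) · C(p + q, p) = (38 − 1)/(38 + 1) · 39 = 37.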